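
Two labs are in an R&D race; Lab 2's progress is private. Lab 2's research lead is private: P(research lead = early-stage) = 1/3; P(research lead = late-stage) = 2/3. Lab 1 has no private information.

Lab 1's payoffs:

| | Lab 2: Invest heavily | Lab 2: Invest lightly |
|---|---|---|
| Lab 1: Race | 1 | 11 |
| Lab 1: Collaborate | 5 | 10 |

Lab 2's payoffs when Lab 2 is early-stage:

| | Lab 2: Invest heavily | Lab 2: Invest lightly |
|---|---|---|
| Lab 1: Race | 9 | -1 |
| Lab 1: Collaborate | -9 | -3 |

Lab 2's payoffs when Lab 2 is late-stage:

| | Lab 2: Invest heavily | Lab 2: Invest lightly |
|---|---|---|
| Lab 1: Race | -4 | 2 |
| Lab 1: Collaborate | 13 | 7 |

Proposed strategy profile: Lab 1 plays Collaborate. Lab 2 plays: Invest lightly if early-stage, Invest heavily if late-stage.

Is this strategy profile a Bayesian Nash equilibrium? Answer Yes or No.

Yes

Lab 1 plays Collaborate: E[Collaborate] = 1/3·(10) + 2/3·(5) = 20/3; E[Race] = 13/3. Best-responding. ✓
Lab 2 (research lead early-stage), facing Collaborate: Invest heavily gives -9, Invest lightly gives -3. Proposed Invest lightly is best. ✓
Lab 2 (research lead late-stage), facing Collaborate: Invest heavily gives 13, Invest lightly gives 7. Proposed Invest heavily is best. ✓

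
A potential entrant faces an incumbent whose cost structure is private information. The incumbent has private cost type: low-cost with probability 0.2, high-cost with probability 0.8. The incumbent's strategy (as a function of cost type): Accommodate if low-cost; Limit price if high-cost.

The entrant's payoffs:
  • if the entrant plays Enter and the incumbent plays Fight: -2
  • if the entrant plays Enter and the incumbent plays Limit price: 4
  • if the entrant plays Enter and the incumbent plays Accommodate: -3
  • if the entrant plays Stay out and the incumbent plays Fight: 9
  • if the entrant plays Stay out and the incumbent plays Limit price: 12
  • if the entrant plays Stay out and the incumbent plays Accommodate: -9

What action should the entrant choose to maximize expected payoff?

Stay out

E[Enter] = 0.2·(-3) + 0.8·(4) = 2.6
E[Stay out] = 0.2·(-9) + 0.8·(12) = 7.8
Best response: Stay out (7.8 is the largest).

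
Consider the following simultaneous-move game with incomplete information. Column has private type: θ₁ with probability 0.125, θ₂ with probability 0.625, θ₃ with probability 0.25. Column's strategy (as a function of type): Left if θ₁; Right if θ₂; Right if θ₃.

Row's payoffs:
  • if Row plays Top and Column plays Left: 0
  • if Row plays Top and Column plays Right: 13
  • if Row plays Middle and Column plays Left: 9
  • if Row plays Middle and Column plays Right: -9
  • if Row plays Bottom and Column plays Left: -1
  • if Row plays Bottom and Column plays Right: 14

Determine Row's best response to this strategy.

Bottom

E[Top] = 0.125·(0) + 0.625·(13) + 0.25·(13) = 11.375
E[Middle] = 0.125·(9) + 0.625·(-9) + 0.25·(-9) = -6.75
E[Bottom] = 0.125·(-1) + 0.625·(14) + 0.25·(14) = 12.125
Best response: Bottom (12.125 is the largest).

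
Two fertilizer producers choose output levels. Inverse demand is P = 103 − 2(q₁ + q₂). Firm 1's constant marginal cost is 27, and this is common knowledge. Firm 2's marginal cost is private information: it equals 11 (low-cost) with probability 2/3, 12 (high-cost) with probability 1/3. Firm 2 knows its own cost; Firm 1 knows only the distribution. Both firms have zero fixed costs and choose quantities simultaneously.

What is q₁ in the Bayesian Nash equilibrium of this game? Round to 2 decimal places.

Type-c best response for Firm 2: q₂(c) = (103 − c)/4 − q₁/2.
Firm 1 maximizes expected profit; its first-order condition is 103 − 4q₁ − 2E[q₂] − 27 = 0.
Substituting E[q₂] and solving: E[c₂] = 11.3333, so q₁ = (103 − 2·27 + 11.3333)/6 = 10.0556.

10.06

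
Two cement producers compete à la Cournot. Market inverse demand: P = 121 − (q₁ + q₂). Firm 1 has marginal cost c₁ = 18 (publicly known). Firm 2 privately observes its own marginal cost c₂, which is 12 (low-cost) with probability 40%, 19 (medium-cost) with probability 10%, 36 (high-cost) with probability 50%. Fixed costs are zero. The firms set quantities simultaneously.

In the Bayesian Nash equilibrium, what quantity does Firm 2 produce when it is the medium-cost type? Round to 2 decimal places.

32.72

Each type of Firm 2 best-responds to q₁; Firm 1 best-responds to the expected q₂ over Firm 2's types.
Firm 2 with cost c maximizes (121 − (q₁+q₂) − c)·q₂, giving q₂(c) = (121 − c − q₁)/2.
E[c₂] = 0.4·12 + 0.1·19 + 0.5·36 = 24.7
Firm 1's FOC against E[q₂] yields q₁ = (121 − 2·18 + E[c₂])/3 = (121 − 36 + 24.7)/3 = 36.5667.
q₂(medium-cost) = (121 − 19 − 36.5667)/2 = 32.7167.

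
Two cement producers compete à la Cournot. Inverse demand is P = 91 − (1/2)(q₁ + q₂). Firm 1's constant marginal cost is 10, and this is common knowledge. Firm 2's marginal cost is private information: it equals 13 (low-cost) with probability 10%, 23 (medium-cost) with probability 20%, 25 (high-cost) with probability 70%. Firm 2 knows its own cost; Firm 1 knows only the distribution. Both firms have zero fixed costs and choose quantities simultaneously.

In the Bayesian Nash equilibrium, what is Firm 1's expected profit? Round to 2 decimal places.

1980.30

Type-c best response for Firm 2: q₂(c) = (91 − c) − q₁/2.
Firm 1 maximizes expected profit; its first-order condition is 91 − q₁ − (1/2)E[q₂] − 10 = 0.
Substituting E[q₂] and solving: E[c₂] = 23.4, so q₁ = (91 − 2·10 + 23.4)/(3/2) = 62.9333.
E[P] = 91 − (1/2)·(q₁ + E[q₂]) = 41.4667; Firm 1's expected profit = (E[P] − 10)·q₁ = (41.4667 − 10)·62.9333 = 1980.3.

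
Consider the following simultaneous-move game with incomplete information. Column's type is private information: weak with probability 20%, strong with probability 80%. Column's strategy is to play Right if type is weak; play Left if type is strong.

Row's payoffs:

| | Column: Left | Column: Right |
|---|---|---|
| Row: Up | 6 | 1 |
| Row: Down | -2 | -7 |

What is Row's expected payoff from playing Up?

E[Up] = 0.2·1 + 0.8·6 = 0.2 + 4.8 = 5

5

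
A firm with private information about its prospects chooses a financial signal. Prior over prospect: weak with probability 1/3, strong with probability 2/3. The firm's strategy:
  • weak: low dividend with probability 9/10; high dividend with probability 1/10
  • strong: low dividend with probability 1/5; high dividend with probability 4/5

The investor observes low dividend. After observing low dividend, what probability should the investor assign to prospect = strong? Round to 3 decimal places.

P(low dividend) = (1/3)·(9/10) + (2/3)·(1/5) = 13/30
P(strong | low dividend) = ((2/3)·(1/5)) / (13/30) = (2/15) / (13/30) = 4/13

0.308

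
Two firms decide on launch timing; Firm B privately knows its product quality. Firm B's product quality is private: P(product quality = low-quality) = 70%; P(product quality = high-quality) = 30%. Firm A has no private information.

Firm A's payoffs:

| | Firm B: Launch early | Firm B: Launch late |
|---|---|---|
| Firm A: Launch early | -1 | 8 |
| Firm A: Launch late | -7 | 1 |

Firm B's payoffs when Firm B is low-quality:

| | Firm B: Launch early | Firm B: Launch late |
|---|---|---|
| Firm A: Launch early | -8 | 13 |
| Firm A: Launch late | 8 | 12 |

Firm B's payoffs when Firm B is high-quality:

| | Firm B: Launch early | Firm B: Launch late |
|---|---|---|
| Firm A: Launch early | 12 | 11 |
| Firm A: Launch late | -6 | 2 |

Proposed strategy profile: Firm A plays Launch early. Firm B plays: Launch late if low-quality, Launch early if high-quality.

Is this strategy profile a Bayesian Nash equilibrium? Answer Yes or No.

Firm A plays Launch early: E[Launch early] = 0.7·(8) + 0.3·(-1) = 5.3; E[Launch late] = -1.4. Best-responding. ✓
Firm B (product quality low-quality), facing Launch early: Launch early gives -8, Launch late gives 13. Proposed Launch late is best. ✓
Firm B (product quality high-quality), facing Launch early: Launch early gives 12, Launch late gives 11. Proposed Launch early is best. ✓

Yes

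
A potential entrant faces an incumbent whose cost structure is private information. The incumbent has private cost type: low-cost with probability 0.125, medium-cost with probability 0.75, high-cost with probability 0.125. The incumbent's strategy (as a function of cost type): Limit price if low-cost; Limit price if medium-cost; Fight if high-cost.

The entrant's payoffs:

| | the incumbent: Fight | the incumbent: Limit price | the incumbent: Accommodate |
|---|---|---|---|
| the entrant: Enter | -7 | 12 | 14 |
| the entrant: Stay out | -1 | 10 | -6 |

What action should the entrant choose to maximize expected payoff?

E[Enter] = 0.125·(12) + 0.75·(12) + 0.125·(-7) = 9.625
E[Stay out] = 0.125·(10) + 0.75·(10) + 0.125·(-1) = 8.625
Best response: Enter (9.625 is the largest).

Enter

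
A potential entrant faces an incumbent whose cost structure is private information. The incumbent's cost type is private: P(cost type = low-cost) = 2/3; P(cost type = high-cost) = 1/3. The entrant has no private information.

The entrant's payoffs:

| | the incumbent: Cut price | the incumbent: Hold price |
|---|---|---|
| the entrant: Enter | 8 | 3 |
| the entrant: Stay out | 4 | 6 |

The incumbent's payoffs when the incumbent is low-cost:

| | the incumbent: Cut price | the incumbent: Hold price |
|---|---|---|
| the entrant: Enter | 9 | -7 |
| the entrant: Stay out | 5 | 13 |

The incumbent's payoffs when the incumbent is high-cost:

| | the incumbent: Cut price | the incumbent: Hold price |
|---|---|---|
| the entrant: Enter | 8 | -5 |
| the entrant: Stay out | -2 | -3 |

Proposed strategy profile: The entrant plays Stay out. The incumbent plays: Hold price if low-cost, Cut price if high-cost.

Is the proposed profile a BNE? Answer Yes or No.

Yes

The entrant plays Stay out: E[Stay out] = 2/3·(6) + 1/3·(4) = 16/3; E[Enter] = 14/3. Best-responding. ✓
The incumbent (cost type low-cost), facing Stay out: Cut price gives 5, Hold price gives 13. Proposed Hold price is best. ✓
The incumbent (cost type high-cost), facing Stay out: Cut price gives -2, Hold price gives -3. Proposed Cut price is best. ✓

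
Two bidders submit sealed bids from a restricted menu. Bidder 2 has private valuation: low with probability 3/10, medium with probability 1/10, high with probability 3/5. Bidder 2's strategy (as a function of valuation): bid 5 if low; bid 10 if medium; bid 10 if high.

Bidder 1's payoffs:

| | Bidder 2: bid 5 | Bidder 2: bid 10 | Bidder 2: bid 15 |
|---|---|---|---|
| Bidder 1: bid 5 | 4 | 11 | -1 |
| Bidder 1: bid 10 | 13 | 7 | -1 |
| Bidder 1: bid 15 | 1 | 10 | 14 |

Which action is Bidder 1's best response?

Compute Bidder 1's expected payoff for each action, taking the expectation over Bidder 2's type.
E[bid 5] = 3/10·(4) + 1/10·(11) + 3/5·(11) = 89/10
E[bid 10] = 3/10·(13) + 1/10·(7) + 3/5·(7) = 44/5
E[bid 15] = 3/10·(1) + 1/10·(10) + 3/5·(10) = 73/10
Best response: bid 5 (89/10 is the largest).

bid 5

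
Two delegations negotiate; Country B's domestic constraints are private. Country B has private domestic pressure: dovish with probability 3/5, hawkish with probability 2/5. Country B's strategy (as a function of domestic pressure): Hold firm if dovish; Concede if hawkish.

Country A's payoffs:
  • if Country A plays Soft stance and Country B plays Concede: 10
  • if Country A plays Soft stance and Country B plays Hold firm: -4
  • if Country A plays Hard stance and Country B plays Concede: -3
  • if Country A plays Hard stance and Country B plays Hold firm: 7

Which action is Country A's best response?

E[Soft stance] = 3/5·(-4) + 2/5·(10) = 8/5
E[Hard stance] = 3/5·(7) + 2/5·(-3) = 3
Best response: Hard stance (3 is the largest).

Hard stance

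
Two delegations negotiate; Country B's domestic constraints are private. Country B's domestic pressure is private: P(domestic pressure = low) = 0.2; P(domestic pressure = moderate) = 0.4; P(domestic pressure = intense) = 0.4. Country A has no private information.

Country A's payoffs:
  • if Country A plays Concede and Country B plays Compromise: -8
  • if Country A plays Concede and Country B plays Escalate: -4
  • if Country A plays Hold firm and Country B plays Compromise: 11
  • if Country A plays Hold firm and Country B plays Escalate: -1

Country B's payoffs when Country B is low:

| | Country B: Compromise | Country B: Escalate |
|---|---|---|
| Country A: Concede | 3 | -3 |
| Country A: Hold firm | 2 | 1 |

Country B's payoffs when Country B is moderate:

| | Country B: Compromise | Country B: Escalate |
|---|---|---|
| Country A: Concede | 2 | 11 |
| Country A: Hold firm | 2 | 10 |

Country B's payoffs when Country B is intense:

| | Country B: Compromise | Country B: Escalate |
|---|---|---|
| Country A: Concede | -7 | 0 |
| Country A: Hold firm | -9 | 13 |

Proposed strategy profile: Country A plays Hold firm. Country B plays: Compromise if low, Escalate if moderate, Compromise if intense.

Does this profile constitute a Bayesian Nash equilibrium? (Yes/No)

No

A profile is a BNE iff every type of every player is best-responding given beliefs about the other side.
Country A plays Hold firm: E[Hold firm] = 0.2·(11) + 0.4·(-1) + 0.4·(11) = 6.2; E[Concede] = -6.4. Best-responding. ✓
Country B (domestic pressure low), facing Hold firm: Compromise gives 2, Escalate gives 1. Proposed Compromise is best. ✓
Country B (domestic pressure moderate), facing Hold firm: Compromise gives 2, Escalate gives 10. Proposed Escalate is best. ✓
Country B (domestic pressure intense), facing Hold firm: Compromise gives -9, Escalate gives 13. Proposed Compromise is not best — profitable deviation exists. ✗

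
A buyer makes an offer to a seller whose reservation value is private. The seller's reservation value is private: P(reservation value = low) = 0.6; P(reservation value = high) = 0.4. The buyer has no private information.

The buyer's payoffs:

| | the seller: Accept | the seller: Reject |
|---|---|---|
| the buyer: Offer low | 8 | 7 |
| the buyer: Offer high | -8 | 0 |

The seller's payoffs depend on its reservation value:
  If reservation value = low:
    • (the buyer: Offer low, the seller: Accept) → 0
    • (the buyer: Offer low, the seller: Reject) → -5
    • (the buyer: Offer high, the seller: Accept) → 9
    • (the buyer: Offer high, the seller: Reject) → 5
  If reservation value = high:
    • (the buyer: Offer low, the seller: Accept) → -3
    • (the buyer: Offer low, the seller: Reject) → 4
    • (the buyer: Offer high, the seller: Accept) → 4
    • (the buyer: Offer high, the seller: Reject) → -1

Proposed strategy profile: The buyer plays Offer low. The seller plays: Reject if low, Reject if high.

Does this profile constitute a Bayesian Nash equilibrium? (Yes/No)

No

The buyer plays Offer low: E[Offer low] = 0.6·(7) + 0.4·(7) = 7; E[Offer high] = 0. Best-responding. ✓
The seller (reservation value low), facing Offer low: Accept gives 0, Reject gives -5. Proposed Reject is not best — profitable deviation exists. ✗
The seller (reservation value high), facing Offer low: Accept gives -3, Reject gives 4. Proposed Reject is best. ✓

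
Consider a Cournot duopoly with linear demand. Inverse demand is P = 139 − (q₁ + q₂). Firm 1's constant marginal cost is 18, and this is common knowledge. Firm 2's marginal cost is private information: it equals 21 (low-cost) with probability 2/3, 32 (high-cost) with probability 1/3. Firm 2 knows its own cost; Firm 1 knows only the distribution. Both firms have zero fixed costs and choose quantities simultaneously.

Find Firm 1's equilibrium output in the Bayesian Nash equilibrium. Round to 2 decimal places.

42.56

Each type of Firm 2 best-responds to q₁; Firm 1 best-responds to the expected q₂ over Firm 2's types.
Firm 2 with cost c maximizes (139 − (q₁+q₂) − c)·q₂, giving q₂(c) = (139 − c − q₁)/2.
E[c₂] = 2/3·21 + 1/3·32 = 24.6667
Firm 1's FOC against E[q₂] yields q₁ = (139 − 2·18 + E[c₂])/3 = (139 − 36 + 24.6667)/3 = 42.5556.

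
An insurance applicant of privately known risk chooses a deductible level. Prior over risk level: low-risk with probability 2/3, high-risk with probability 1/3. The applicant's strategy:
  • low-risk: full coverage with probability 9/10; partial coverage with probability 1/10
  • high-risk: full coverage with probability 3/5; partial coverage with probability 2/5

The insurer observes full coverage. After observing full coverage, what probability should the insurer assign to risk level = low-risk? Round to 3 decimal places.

P(full coverage) = (2/3)·(9/10) + (1/3)·(3/5) = 4/5
P(low-risk | full coverage) = ((2/3)·(9/10)) / (4/5) = (3/5) / (4/5) = 3/4

0.750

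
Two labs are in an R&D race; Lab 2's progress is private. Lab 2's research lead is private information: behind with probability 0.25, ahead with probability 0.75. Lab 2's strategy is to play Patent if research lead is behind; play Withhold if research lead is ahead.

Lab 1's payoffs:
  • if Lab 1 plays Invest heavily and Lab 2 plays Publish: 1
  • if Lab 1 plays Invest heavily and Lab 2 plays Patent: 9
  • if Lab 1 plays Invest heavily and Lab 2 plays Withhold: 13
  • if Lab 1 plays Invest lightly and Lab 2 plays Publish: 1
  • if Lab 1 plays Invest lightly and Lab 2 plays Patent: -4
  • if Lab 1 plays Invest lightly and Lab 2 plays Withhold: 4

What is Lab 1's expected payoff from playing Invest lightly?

E[Invest lightly] = 0.25·(-4) + 0.75·4 = (-1) + 3 = 2

2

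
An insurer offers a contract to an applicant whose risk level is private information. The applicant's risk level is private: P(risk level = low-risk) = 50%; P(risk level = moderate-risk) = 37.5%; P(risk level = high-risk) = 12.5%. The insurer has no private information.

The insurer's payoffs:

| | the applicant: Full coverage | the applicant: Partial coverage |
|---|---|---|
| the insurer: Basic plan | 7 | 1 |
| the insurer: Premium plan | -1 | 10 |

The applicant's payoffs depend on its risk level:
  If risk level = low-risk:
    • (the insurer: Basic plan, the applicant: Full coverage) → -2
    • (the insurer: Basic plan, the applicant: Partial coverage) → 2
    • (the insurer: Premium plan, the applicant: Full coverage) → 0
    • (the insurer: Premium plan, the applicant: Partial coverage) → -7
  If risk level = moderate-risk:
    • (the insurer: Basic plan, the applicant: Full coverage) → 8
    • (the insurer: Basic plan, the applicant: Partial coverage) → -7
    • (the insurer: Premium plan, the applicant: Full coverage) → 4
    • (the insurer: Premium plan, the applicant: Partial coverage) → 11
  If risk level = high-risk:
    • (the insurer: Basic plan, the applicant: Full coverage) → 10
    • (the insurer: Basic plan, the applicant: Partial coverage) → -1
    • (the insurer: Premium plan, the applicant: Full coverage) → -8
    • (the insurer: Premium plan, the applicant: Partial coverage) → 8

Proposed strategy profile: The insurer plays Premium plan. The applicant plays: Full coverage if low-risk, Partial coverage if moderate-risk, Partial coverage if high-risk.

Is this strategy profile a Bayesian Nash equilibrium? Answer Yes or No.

Yes

A profile is a BNE iff every type of every player is best-responding given beliefs about the other side.
The insurer plays Premium plan: E[Premium plan] = 0.5·(-1) + 0.375·(10) + 0.125·(10) = 4.5; E[Basic plan] = 4. Best-responding. ✓
The applicant (risk level low-risk), facing Premium plan: Full coverage gives 0, Partial coverage gives -7. Proposed Full coverage is best. ✓
The applicant (risk level moderate-risk), facing Premium plan: Full coverage gives 4, Partial coverage gives 11. Proposed Partial coverage is best. ✓
The applicant (risk level high-risk), facing Premium plan: Full coverage gives -8, Partial coverage gives 8. Proposed Partial coverage is best. ✓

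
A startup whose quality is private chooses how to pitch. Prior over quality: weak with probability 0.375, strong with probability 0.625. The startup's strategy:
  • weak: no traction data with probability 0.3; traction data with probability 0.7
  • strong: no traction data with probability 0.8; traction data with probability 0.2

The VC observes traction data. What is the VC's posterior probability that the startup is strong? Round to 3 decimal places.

0.323

Apply Bayes' rule using the sender's strategy as the likelihood.
P(traction data) = 0.375·0.7 + 0.625·0.2 = 0.3875
P(strong | traction data) = (0.625·0.2) / 0.3875 = 0.125 / 0.3875 = 0.322581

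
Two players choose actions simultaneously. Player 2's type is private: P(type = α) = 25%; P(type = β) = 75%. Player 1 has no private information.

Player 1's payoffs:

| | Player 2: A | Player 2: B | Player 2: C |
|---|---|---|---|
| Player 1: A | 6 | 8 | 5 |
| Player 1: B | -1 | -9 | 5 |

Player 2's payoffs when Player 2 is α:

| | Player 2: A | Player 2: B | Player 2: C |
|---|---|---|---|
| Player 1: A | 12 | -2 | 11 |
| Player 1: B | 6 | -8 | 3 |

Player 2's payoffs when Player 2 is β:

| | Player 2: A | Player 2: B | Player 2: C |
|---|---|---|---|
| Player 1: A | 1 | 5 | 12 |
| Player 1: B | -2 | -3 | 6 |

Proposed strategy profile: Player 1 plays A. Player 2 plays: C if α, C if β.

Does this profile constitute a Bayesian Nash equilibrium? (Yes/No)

No

A profile is a BNE iff every type of every player is best-responding given beliefs about the other side.
Player 1 plays A: E[A] = 0.25·(5) + 0.75·(5) = 5; E[B] = 5. Best-responding. ✓
Player 2 (type α), facing A: A gives 12, B gives -2, C gives 11. Proposed C is not best — profitable deviation exists. ✗
Player 2 (type β), facing A: A gives 1, B gives 5, C gives 12. Proposed C is best. ✓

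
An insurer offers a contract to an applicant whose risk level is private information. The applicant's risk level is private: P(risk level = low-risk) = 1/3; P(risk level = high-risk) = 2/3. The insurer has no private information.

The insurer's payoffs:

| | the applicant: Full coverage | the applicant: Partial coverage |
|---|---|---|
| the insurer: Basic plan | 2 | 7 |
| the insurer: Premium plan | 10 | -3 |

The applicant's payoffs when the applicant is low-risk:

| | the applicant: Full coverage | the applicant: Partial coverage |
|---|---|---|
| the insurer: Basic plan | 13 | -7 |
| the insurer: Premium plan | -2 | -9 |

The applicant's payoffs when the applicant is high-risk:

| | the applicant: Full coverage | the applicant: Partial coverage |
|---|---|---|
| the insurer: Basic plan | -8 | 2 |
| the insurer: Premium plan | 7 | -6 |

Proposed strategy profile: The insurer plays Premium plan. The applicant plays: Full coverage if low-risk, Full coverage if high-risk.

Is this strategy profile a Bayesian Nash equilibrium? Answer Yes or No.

A profile is a BNE iff every type of every player is best-responding given beliefs about the other side.
The insurer plays Premium plan: E[Premium plan] = 1/3·(10) + 2/3·(10) = 10; E[Basic plan] = 2. Best-responding. ✓
The applicant (risk level low-risk), facing Premium plan: Full coverage gives -2, Partial coverage gives -9. Proposed Full coverage is best. ✓
The applicant (risk level high-risk), facing Premium plan: Full coverage gives 7, Partial coverage gives -6. Proposed Full coverage is best. ✓

Yes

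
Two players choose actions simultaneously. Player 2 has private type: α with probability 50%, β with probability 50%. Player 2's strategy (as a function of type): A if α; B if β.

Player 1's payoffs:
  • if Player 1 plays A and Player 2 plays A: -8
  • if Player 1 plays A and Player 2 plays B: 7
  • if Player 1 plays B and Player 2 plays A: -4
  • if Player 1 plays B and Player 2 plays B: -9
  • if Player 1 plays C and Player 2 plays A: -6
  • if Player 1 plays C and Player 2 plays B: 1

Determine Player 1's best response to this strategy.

E[A] = 0.5·(-8) + 0.5·(7) = -0.5
E[B] = 0.5·(-4) + 0.5·(-9) = -6.5
E[C] = 0.5·(-6) + 0.5·(1) = -2.5
Best response: A (-0.5 is the largest).

A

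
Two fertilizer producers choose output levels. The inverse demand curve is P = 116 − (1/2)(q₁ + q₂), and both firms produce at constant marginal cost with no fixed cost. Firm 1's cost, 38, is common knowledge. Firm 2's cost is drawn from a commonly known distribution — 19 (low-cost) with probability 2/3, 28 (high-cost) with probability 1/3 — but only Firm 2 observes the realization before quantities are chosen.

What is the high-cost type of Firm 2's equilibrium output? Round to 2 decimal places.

67.33

Type-c best response for Firm 2: q₂(c) = (116 − c) − q₁/2.
Firm 1 maximizes expected profit; its first-order condition is 116 − q₁ − (1/2)E[q₂] − 38 = 0.
Substituting E[q₂] and solving: E[c₂] = 22, so q₁ = (116 − 2·38 + 22)/(3/2) = 41.3333.
q₂(high-cost) = (116 − 28 − (1/2)·41.3333) = 67.3333.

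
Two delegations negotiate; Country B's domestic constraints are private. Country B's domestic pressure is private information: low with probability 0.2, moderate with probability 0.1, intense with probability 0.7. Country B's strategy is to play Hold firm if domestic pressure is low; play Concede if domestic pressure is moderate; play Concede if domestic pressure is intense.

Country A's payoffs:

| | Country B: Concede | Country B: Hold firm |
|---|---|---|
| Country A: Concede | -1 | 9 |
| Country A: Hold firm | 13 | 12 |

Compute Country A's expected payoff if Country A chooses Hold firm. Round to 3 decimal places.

12.800

Take the expectation over Country B's domestic pressure, weighting each type's action by its prior probability.
E[Hold firm] = 0.2·12 + 0.1·13 + 0.7·13 = 2.4 + 1.3 + 9.1 = 12.8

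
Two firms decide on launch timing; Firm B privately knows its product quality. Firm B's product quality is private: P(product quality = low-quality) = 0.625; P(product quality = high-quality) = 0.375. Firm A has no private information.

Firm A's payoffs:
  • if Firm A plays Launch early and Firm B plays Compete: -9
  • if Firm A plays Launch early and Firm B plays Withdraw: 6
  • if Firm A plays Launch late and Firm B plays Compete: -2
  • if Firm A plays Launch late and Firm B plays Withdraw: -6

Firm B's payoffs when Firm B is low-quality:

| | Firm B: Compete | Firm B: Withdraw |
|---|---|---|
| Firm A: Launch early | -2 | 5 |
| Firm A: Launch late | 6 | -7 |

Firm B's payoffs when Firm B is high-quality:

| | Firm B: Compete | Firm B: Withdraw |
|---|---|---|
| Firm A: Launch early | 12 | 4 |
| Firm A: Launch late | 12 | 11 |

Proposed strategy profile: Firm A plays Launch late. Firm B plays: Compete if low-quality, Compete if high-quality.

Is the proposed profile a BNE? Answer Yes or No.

Firm A plays Launch late: E[Launch late] = 0.625·(-2) + 0.375·(-2) = -2; E[Launch early] = -9. Best-responding. ✓
Firm B (product quality low-quality), facing Launch late: Compete gives 6, Withdraw gives -7. Proposed Compete is best. ✓
Firm B (product quality high-quality), facing Launch late: Compete gives 12, Withdraw gives 11. Proposed Compete is best. ✓

Yes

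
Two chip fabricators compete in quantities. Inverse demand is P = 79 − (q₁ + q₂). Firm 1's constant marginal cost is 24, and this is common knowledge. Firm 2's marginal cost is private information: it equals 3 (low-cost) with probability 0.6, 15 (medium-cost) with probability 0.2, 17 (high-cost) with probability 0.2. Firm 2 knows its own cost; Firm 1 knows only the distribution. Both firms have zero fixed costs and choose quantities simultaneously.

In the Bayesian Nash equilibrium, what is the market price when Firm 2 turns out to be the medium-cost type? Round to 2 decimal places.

40.47

Firm 2 with cost c maximizes (79 − (q₁+q₂) − c)·q₂, giving q₂(c) = (79 − c − q₁)/2.
E[c₂] = 0.6·3 + 0.2·15 + 0.2·17 = 8.2
Firm 1's FOC against E[q₂] yields q₁ = (79 − 2·24 + E[c₂])/3 = (79 − 48 + 8.2)/3 = 13.0667.
q₂(medium-cost) = 25.4667, so P = 79 − (13.0667 + 25.4667) = 40.4667.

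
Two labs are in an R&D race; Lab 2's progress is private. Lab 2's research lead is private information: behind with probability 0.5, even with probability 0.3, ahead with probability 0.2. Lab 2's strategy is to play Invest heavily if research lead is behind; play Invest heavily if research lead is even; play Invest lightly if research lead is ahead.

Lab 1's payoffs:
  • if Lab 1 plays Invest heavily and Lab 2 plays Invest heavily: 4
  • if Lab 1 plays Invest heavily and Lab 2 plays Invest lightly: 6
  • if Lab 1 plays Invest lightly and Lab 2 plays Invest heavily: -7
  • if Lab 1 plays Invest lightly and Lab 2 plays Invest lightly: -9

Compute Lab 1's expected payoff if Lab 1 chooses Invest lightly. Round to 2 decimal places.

-7.40

E[Invest lightly] = 0.5·(-7) + 0.3·(-7) + 0.2·(-9) = (-3.5) + (-2.1) + (-1.8) = -7.4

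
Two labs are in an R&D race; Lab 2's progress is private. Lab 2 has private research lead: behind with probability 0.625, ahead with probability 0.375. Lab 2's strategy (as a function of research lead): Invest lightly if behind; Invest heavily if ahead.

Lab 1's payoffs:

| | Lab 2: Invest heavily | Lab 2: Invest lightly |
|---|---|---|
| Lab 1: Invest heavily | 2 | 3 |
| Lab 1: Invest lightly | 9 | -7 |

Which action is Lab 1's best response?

Invest heavily

Compute Lab 1's expected payoff for each action, taking the expectation over Lab 2's type.
E[Invest heavily] = 0.625·(3) + 0.375·(2) = 2.625
E[Invest lightly] = 0.625·(-7) + 0.375·(9) = -1
Best response: Invest heavily (2.625 is the largest).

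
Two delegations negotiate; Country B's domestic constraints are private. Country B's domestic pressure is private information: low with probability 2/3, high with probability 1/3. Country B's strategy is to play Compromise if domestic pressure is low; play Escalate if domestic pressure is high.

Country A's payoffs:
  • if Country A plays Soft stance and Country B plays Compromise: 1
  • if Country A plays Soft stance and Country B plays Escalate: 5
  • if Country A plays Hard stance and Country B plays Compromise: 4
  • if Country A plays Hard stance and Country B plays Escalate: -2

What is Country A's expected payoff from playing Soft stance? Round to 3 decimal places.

2.333

Take the expectation over Country B's domestic pressure, weighting each type's action by its prior probability.
E[Soft stance] = 2/3·1 + 1/3·5 = 2/3 + 5/3 = 7/3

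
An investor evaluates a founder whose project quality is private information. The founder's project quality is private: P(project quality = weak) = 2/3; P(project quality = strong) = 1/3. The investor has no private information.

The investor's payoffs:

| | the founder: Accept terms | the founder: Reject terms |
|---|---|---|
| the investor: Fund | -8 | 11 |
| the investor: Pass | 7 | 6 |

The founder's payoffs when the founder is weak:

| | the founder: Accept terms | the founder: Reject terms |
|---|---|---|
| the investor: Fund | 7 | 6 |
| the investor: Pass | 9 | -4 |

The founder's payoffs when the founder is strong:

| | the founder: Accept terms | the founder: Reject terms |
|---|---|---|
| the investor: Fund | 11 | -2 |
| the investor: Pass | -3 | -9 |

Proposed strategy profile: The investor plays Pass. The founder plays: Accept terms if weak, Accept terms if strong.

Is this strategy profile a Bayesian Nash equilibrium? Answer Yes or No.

Yes

A profile is a BNE iff every type of every player is best-responding given beliefs about the other side.
The investor plays Pass: E[Pass] = 2/3·(7) + 1/3·(7) = 7; E[Fund] = -8. Best-responding. ✓
The founder (project quality weak), facing Pass: Accept terms gives 9, Reject terms gives -4. Proposed Accept terms is best. ✓
The founder (project quality strong), facing Pass: Accept terms gives -3, Reject terms gives -9. Proposed Accept terms is best. ✓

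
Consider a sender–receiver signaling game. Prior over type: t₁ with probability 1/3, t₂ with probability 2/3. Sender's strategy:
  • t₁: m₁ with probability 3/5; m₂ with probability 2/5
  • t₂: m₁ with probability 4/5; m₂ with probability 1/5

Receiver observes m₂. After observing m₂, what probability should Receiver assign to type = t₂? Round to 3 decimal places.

0.500

Apply Bayes' rule using the sender's strategy as the likelihood.
P(m₂) = (1/3)·(2/5) + (2/3)·(1/5) = 4/15
P(t₂ | m₂) = ((2/3)·(1/5)) / (4/15) = (2/15) / (4/15) = 1/2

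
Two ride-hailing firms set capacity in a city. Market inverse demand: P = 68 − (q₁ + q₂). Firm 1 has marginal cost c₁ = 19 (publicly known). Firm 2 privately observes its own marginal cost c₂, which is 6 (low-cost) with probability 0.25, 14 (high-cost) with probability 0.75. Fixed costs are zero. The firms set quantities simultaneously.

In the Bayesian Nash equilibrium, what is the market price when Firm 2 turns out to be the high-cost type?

Firm 2 with cost c maximizes (68 − (q₁+q₂) − c)·q₂, giving q₂(c) = (68 − c − q₁)/2.
E[c₂] = 0.25·6 + 0.75·14 = 12
Firm 1's FOC against E[q₂] yields q₁ = (68 − 2·19 + E[c₂])/3 = (68 − 38 + 12)/3 = 14.
q₂(high-cost) = 20, so P = 68 − (14 + 20) = 34.

34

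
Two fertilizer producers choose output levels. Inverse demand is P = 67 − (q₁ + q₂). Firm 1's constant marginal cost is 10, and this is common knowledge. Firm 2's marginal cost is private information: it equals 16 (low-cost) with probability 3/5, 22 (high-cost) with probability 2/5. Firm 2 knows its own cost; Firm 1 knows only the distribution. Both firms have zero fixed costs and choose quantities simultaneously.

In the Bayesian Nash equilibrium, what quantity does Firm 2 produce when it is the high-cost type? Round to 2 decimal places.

11.60

Type-c best response for Firm 2: q₂(c) = (67 − c)/2 − q₁/2.
Firm 1 maximizes expected profit; its first-order condition is 67 − 2q₁ − E[q₂] − 10 = 0.
Substituting E[q₂] and solving: E[c₂] = 18.4, so q₁ = (67 − 2·10 + 18.4)/3 = 21.8.
q₂(high-cost) = (67 − 22 − 21.8)/2 = 11.6.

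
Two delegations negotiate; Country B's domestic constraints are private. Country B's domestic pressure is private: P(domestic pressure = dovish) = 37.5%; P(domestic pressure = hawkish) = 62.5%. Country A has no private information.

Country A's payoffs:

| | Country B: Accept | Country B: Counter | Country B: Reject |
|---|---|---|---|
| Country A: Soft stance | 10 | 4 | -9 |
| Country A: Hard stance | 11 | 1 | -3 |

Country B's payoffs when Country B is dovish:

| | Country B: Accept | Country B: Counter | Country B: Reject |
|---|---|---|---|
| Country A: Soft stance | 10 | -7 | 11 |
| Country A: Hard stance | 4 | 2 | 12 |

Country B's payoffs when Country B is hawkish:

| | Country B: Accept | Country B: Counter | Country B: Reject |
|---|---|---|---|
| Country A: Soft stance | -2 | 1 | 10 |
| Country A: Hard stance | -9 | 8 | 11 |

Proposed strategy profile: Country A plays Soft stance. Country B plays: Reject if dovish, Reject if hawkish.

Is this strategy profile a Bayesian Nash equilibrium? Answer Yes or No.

Country A plays Soft stance: E[Soft stance] = 0.375·(-9) + 0.625·(-9) = -9; E[Hard stance] = -3. Not best-responding. ✗
Country B (domestic pressure dovish), facing Soft stance: Accept gives 10, Counter gives -7, Reject gives 11. Proposed Reject is best. ✓
Country B (domestic pressure hawkish), facing Soft stance: Accept gives -2, Counter gives 1, Reject gives 10. Proposed Reject is best. ✓

No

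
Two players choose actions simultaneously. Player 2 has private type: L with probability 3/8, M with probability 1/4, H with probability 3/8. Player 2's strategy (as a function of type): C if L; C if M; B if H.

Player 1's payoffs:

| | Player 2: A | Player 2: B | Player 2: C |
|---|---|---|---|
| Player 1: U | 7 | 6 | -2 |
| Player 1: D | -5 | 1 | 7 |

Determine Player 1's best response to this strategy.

D

Compute Player 1's expected payoff for each action, taking the expectation over Player 2's type.
E[U] = 3/8·(-2) + 1/4·(-2) + 3/8·(6) = 1
E[D] = 3/8·(7) + 1/4·(7) + 3/8·(1) = 19/4
Best response: D (19/4 is the largest).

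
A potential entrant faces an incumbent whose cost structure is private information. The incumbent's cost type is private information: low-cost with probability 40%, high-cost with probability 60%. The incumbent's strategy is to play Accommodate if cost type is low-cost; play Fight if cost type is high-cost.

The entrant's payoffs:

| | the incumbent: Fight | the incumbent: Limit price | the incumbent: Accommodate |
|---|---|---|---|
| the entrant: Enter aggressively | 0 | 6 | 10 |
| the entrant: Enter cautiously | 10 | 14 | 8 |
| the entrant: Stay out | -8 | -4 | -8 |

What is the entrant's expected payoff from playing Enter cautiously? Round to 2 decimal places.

9.20

Take the expectation over the incumbent's cost type, weighting each type's action by its prior probability.
E[Enter cautiously] = 0.4·8 + 0.6·10 = 3.2 + 6 = 9.2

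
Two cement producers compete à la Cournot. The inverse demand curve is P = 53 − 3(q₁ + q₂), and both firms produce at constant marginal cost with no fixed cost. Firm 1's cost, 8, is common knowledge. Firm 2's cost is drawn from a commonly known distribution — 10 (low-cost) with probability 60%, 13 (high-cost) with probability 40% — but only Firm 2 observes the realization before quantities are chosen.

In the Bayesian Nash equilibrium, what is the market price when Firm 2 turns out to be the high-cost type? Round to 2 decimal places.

Type-c best response for Firm 2: q₂(c) = (53 − c)/6 − q₁/2.
Firm 1 maximizes expected profit; its first-order condition is 53 − 6q₁ − 3E[q₂] − 8 = 0.
Substituting E[q₂] and solving: E[c₂] = 11.2, so q₁ = (53 − 2·8 + 11.2)/9 = 5.35556.
q₂(high-cost) = 3.98889, so P = 53 − 3·(5.35556 + 3.98889) = 24.9667.

24.97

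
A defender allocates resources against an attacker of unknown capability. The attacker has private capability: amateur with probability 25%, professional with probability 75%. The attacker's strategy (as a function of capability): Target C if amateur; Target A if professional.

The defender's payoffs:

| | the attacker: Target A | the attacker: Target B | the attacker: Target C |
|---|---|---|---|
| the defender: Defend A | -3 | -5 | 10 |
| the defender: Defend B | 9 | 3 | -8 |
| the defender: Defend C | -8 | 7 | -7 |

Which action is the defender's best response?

Defend B

E[Defend A] = 0.25·(10) + 0.75·(-3) = 0.25
E[Defend B] = 0.25·(-8) + 0.75·(9) = 4.75
E[Defend C] = 0.25·(-7) + 0.75·(-8) = -7.75
Best response: Defend B (4.75 is the largest).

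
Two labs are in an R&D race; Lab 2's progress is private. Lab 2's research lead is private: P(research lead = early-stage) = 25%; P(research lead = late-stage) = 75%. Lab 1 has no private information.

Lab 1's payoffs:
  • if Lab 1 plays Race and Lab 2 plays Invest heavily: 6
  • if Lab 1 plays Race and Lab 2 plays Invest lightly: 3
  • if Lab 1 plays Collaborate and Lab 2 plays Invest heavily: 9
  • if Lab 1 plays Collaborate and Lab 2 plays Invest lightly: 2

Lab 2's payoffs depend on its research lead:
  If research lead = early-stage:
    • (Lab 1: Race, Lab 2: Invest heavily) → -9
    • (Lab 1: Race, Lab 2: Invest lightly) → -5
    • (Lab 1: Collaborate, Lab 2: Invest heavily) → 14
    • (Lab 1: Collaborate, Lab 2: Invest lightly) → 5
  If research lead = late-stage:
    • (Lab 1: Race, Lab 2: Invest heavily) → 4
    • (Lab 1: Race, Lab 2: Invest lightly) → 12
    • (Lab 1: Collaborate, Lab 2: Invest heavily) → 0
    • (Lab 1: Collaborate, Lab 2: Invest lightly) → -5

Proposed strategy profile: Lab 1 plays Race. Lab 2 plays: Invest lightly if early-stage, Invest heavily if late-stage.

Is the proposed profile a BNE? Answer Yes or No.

Lab 1 plays Race: E[Race] = 0.25·(3) + 0.75·(6) = 5.25; E[Collaborate] = 7.25. Not best-responding. ✗
Lab 2 (research lead early-stage), facing Race: Invest heavily gives -9, Invest lightly gives -5. Proposed Invest lightly is best. ✓
Lab 2 (research lead late-stage), facing Race: Invest heavily gives 4, Invest lightly gives 12. Proposed Invest heavily is not best — profitable deviation exists. ✗

No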